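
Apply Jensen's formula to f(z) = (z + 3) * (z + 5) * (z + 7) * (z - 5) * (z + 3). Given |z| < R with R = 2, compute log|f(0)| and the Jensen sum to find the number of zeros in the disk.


Jensen's formula: (1/2pi)*integral log|f(Re^it)|dt = log|f(0)| + sum_{|a_k|<R} log(R/|a_k|)
Step 1: f(0) = 3 * 5 * 7 * (-5) * 3 = -1575
Step 2: log|f(0)| = log|-3| + log|-5| + log|-7| + log|5| + log|-3| = 7.362
Step 3: Zeros inside |z| < 2: none
Step 4: Jensen sum = (empty sum) = 0
Step 5: n(R) = number of terms in the Jensen sum = count of zeros inside |z| < 2 = 0

0


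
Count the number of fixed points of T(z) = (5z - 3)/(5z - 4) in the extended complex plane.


Step 1: Fixed points satisfy T(z) = z
Step 2: 5z^2 - 9z + 3 = 0
Step 3: Discriminant = (-9)^2 - 4*5*3 = 21
Step 4: Number of fixed points = 2

2


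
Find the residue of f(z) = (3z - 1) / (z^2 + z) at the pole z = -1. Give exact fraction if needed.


Step 1: Q(z) = z^2 + z = (z + 1)(z)
Step 2: Q'(z) = 2z + 1
Step 3: Q'(-1) = -1, P(-1) = -4
Step 4: Res = P(-1)/Q'(-1) = -4/(-1) = 4

4


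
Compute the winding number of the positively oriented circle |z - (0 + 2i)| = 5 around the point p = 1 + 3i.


Step 1: Center c = (0, 2), radius = 5
Step 2: |p - c|^2 = 1^2 + 1^2 = 2
Step 3: r^2 = 25
Step 4: |p-c| < r so winding number = 1

1


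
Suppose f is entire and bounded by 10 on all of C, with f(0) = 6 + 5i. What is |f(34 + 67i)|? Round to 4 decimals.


Step 1: By Liouville's theorem, a bounded entire function is constant.
Step 2: f(z) = f(0) = 6 + 5i for all z.
Step 3: |f(w)| = |6 + 5i| = sqrt(36 + 25)
Step 4: = 7.8102

7.8102


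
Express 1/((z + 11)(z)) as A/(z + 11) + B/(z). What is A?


Step 1: Multiply both sides by (z + 11) and set z = -11
Step 2: A = 1 / (-11 - 0)
Step 3: A = 1 / (-11)
Step 4: A = -1/11

-1/11


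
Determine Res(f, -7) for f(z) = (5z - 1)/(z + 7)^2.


Step 1: Pole of order 2 at z = -7
Step 2: Res = lim d/dz [(z + 7)^2 * f(z)] as z -> -7
Step 3: (z + 7)^2 * f(z) = 5z - 1
Step 4: d/dz[5z - 1] = 5

5


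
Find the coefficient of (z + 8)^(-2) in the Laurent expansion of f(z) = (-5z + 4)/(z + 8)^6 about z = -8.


Step 1: Write the numerator in powers of (z + 8): -5z + 4 = -5(z + 8) + (-5*(-8) + 4) = -5(z + 8) + 44
Step 2: Divide by (z + 8)^6: f(z) = 44(z + 8)^(-6) - 5(z + 8)^(-5)
Step 3: This finite sum is the Laurent series of f about z = -8.
Step 4: Only the powers -6 and -5 appear, so the coefficient of (z + 8)^(-2) = 0

0


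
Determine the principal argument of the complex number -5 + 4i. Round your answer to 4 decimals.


Step 1: z = -5 + 4i
Step 2: arg(z) = atan2(4, -5)
Step 3: arg(z) = 2.4669

2.4669


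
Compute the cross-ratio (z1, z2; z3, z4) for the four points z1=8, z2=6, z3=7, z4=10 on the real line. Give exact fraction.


Step 1: (z1-z3)(z2-z4) = 1 * (-4) = -4
Step 2: (z1-z4)(z2-z3) = (-2) * (-1) = 2
Step 3: Cross-ratio = -4/2 = -2

-2


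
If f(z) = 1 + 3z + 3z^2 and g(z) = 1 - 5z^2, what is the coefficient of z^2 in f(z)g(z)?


Step 1: z^2 term in f*g comes from: (1)*(-5z^2) + (3z)*(0) + (3z^2)*(1)
Step 2: = -5 + 0 + 3
Step 3: = -2

-2


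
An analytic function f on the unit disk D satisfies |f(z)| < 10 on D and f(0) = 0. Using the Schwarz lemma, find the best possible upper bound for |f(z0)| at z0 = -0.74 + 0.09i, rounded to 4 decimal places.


Step 1: g = f/10 maps D -> D with g(0) = 0, so by the Schwarz lemma |g(z)| <= |z|, i.e. |f(z)| <= 10|z|; this is sharp (f(z) = 10z).
Step 2: |z0|^2 = (-0.74)^2 + 0.09^2 = 0.5557
Step 3: |z0| = sqrt(0.5557) = 0.745453
Step 4: Best bound = 10 * |z0| = 10 * 0.745453 = 7.4545

7.4545


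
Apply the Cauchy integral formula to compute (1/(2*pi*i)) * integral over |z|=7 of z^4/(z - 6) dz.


Step 1: f(z) = z^4, a = 6 is inside |z| = 7
Step 2: By Cauchy integral formula: (1/(2pi*i)) * integral = f(a)
Step 3: f(6) = 6^4 = 1296

1296


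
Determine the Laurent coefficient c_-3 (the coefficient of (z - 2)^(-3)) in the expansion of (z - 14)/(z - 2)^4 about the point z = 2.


Step 1: Write the numerator in powers of (z - 2): z - 14 = (z - 2) + (1*2 - 14) = (z - 2) - 12
Step 2: Divide by (z - 2)^4: f(z) = -12(z - 2)^(-4) + (z - 2)^(-3)
Step 3: This finite sum is the Laurent series of f about z = 2.
Step 4: Coefficient of (z - 2)^(-3) = coefficient of (z - 2) in the re-centred numerator = 1

1


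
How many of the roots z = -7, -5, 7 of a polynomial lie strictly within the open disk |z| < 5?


Step 1: Check each root:
  z = -7: |-7| = 7 >= 5
  z = -5: |-5| = 5 >= 5
  z = 7: |7| = 7 >= 5
Step 2: Count = 0

0


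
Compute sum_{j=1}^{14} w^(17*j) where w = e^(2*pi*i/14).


Step 1: The sum sum_{j=1}^{n} w^(k*j) equals n if n | k, else 0.
Step 2: Here n = 14, k = 17
Step 3: Does n divide k? 14 | 17 -> False
Step 4: Sum = 0

0


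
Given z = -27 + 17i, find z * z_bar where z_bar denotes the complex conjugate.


Step 1: conj(z) = -27 - 17i
Step 2: z * conj(z) = (-27)^2 + 17^2
Step 3: = 729 + 289 = 1018

1018


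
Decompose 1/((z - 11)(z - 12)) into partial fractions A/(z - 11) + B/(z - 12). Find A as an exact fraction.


Step 1: Multiply both sides by (z - 11) and set z = 11
Step 2: A = 1 / (11 - 12)
Step 3: A = 1 / (-1)
Step 4: A = -1

-1


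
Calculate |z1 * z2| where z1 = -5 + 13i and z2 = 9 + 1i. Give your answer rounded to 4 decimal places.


Step 1: |z1| = sqrt((-5)^2 + 13^2) = sqrt(194)
Step 2: |z2| = sqrt(9^2 + 1^2) = sqrt(82)
Step 3: |z1*z2| = |z1|*|z2| = sqrt(194) * sqrt(82) = sqrt(194 * 82) = sqrt(15908)
Step 4: = 126.1269

126.1269


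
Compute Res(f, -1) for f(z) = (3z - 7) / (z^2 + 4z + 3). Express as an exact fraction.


Step 1: Q(z) = z^2 + 4z + 3 = (z + 1)(z + 3)
Step 2: Q'(z) = 2z + 4
Step 3: Q'(-1) = 2, P(-1) = -10
Step 4: Res = P(-1)/Q'(-1) = -10/2 = -5

-5


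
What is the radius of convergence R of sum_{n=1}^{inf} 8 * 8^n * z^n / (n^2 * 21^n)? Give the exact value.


Step 1: General term a_n = 8 * 8^n / (n^2 * 21^n)
Step 2: By the root test, |a_n|^(1/n) = 8^(1/n) * 8 / (n^(2/n) * 21) -> 8/21 as n -> infinity (since 8^(1/n) -> 1 and n^(2/n) -> 1)
Step 3: R = 1/lim|a_n|^(1/n) = 21/8

21/8


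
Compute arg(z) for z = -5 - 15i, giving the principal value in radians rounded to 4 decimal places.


Step 1: z = -5 - 15i
Step 2: arg(z) = atan2(-15, -5)
Step 3: arg(z) = -1.8925

-1.8925


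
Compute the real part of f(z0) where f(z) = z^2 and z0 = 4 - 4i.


Step 1: z0 = 4 - 4i
Step 2: z0^2 = 4^2 - (-4)^2 - 32i
Step 3: real part = 16 - 16 = 0

0


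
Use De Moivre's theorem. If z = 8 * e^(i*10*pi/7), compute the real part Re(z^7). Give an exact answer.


Step 1: By De Moivre's theorem, z^7 = 8^7 * e^(i*7*10*pi/7) = 2097152 * (cos(10*pi) + i*sin(10*pi))
Step 2: |z|^7 = 8^7 = 2097152
Step 3: Reduce the angle mod 2*pi: 10*pi - 10*pi = 0
Step 4: cos(0) = 1
Step 5: Re(z^7) = 2097152 * 1 = 2097152

2097152


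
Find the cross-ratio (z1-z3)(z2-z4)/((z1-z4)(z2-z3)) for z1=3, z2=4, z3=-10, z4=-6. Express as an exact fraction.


Step 1: (z1-z3)(z2-z4) = 13 * 10 = 130
Step 2: (z1-z4)(z2-z3) = 9 * 14 = 126
Step 3: Cross-ratio = 130/126 = 65/63

65/63


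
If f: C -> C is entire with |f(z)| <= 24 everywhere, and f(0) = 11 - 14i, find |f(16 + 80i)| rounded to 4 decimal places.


Step 1: By Liouville's theorem, a bounded entire function is constant.
Step 2: f(z) = f(0) = 11 - 14i for all z.
Step 3: |f(w)| = |11 - 14i| = sqrt(121 + 196)
Step 4: = 17.8045

17.8045


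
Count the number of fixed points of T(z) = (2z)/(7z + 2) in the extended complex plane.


Step 1: Fixed points satisfy T(z) = z
Step 2: 7z^2 = 0
Step 3: Discriminant = 0^2 - 4*7*0 = 0
Step 4: Number of fixed points = 1

1


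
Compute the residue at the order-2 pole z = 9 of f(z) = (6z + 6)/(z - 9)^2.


Step 1: Pole of order 2 at z = 9
Step 2: Res = lim d/dz [(z - 9)^2 * f(z)] as z -> 9
Step 3: (z - 9)^2 * f(z) = 6z + 6
Step 4: d/dz[6z + 6] = 6

6


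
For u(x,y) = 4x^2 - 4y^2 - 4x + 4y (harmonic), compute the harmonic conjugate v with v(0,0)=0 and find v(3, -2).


Step 1: v_x = -u_y = 8y - 4
Step 2: v_y = u_x = 8x - 4
Step 3: v = 8xy - 4x - 4y + C
Step 4: v(0,0) = 0 => C = 0
Step 5: v(3, -2) = -52

-52


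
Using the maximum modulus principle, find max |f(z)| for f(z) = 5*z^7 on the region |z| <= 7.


Step 1: On |z| = 7, |f(z)| = 5 * |z|^7 = 5 * 7^7
Step 2: By maximum modulus principle, maximum is on boundary.
Step 3: Maximum = 5 * 823543 = 4117715

4117715


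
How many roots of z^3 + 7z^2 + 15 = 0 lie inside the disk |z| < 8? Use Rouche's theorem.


Step 1: On |z| = 8 the three terms have sizes |z^3| = 8^3 = 512, |7z^2| = 7*8^2 = 448, |15| = 15
Step 2: The dominant term is g(z) = z^3; let h(z) = 7z^2 + 15 so f = g + h
Step 3: On |z| = 8: |g| = 512 and |h| <= 448 + 15 = 463
Step 4: Since 512 > 463, |h| < |g| on |z| = 8, so by Rouche f has the same number of zeros as g inside |z| < 8
Step 5: g(z) = z^3 has 3 zeros (all at the origin) inside |z| < 8. Answer = 3

3


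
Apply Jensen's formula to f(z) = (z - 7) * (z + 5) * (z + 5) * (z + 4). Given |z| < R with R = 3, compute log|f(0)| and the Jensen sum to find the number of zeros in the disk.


Jensen's formula: (1/2pi)*integral log|f(Re^it)|dt = log|f(0)| + sum_{|a_k|<R} log(R/|a_k|)
Step 1: f(0) = (-7) * 5 * 5 * 4 = -700
Step 2: log|f(0)| = log|7| + log|-5| + log|-5| + log|-4| = 6.5511
Step 3: Zeros inside |z| < 3: none
Step 4: Jensen sum = (empty sum) = 0
Step 5: n(R) = number of terms in the Jensen sum = count of zeros inside |z| < 3 = 0

0


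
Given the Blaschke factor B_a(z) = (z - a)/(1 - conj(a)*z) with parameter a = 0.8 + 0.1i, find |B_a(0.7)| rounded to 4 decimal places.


Step 1: Numerator z0 - a = 0.7 - (0.8 + 0.1i) = -0.1 - 0.1i
Step 2: Denominator 1 - conj(a)*z0 = 1 - (0.8 - 0.1i)*0.7 = 0.44 + 0.07i
Step 3: |z0 - a|^2 = (-0.1)^2 + (-0.1)^2 = 0.02; |1 - conj(a)*z0|^2 = 0.44^2 + 0.07^2 = 0.1985
Step 4: |B_a(0.7)| = sqrt(0.02 / 0.1985) = sqrt(0.100756)
Step 5: = 0.3174

0.3174


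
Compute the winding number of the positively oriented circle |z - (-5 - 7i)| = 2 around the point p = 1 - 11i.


Step 1: Center c = (-5, -7), radius = 2
Step 2: |p - c|^2 = 6^2 + (-4)^2 = 52
Step 3: r^2 = 4
Step 4: |p-c| > r so winding number = 0

0


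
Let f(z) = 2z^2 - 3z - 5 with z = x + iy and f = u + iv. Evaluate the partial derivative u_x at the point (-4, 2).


Step 1: f(z) = 2(x+iy)^2 - 3(x+iy) - 5
Step 2: u = 2(x^2 - y^2) - 3x - 5
Step 3: u_x = 4x - 3
Step 4: At (-4, 2): u_x = -16 - 3 = -19

-19


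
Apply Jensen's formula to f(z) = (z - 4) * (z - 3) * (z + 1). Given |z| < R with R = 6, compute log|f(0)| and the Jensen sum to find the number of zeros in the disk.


Jensen's formula: (1/2pi)*integral log|f(Re^it)|dt = log|f(0)| + sum_{|a_k|<R} log(R/|a_k|)
Step 1: f(0) = (-4) * (-3) * 1 = 12
Step 2: log|f(0)| = log|4| + log|3| + log|-1| = 2.4849
Step 3: Zeros inside |z| < 6: 4, 3, -1
Step 4: Jensen sum = log(6/4) + log(6/3) + log(6/1) = 2.8904
Step 5: n(R) = number of terms in the Jensen sum = count of zeros inside |z| < 6 = 3

3


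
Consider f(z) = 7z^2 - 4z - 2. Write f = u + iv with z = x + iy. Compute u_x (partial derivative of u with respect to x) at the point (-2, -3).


Step 1: f(z) = 7(x+iy)^2 - 4(x+iy) - 2
Step 2: u = 7(x^2 - y^2) - 4x - 2
Step 3: u_x = 14x - 4
Step 4: At (-2, -3): u_x = -28 - 4 = -32

-32


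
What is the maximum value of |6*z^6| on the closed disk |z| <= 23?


Step 1: On |z| = 23, |f(z)| = 6 * |z|^6 = 6 * 23^6
Step 2: By maximum modulus principle, maximum is on boundary.
Step 3: Maximum = 6 * 148035889 = 888215334

888215334


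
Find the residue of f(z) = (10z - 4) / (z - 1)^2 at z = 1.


Step 1: Pole of order 2 at z = 1
Step 2: Res = lim d/dz [(z - 1)^2 * f(z)] as z -> 1
Step 3: (z - 1)^2 * f(z) = 10z - 4
Step 4: d/dz[10z - 4] = 10

10


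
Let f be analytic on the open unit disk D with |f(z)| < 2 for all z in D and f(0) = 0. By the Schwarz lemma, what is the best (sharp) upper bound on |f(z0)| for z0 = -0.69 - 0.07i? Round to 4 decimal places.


Step 1: g = f/2 maps D -> D with g(0) = 0, so by the Schwarz lemma |g(z)| <= |z|, i.e. |f(z)| <= 2|z|; this is sharp (f(z) = 2z).
Step 2: |z0|^2 = (-0.69)^2 + (-0.07)^2 = 0.481
Step 3: |z0| = sqrt(0.481) = 0.693542
Step 4: Best bound = 2 * |z0| = 2 * 0.693542 = 1.3871

1.3871


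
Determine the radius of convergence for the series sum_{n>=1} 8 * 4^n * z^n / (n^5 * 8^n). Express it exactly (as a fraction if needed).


Step 1: General term a_n = 8 * 4^n / (n^5 * 8^n)
Step 2: By the root test, |a_n|^(1/n) = 8^(1/n) * 4 / (n^(5/n) * 8) -> 4/8 as n -> infinity (since 8^(1/n) -> 1 and n^(5/n) -> 1)
Step 3: R = 1/lim|a_n|^(1/n) = 8/4 = 2

2


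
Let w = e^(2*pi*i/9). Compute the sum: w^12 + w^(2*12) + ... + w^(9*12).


Step 1: The sum sum_{j=1}^{n} w^(k*j) equals n if n | k, else 0.
Step 2: Here n = 9, k = 12
Step 3: Does n divide k? 9 | 12 -> False
Step 4: Sum = 0

0


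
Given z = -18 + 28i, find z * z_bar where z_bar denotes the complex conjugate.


Step 1: conj(z) = -18 - 28i
Step 2: z * conj(z) = (-18)^2 + 28^2
Step 3: = 324 + 784 = 1108

1108


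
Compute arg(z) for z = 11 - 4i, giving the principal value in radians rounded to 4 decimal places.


Step 1: z = 11 - 4i
Step 2: arg(z) = atan2(-4, 11)
Step 3: arg(z) = -0.3488

-0.3488


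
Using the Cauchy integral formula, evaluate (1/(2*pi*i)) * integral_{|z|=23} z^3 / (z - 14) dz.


Step 1: f(z) = z^3, a = 14 is inside |z| = 23
Step 2: By Cauchy integral formula: (1/(2pi*i)) * integral = f(a)
Step 3: f(14) = 14^3 = 2744

2744


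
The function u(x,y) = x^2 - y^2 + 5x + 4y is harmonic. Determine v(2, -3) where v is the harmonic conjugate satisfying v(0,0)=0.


Step 1: v_x = -u_y = 2y - 4
Step 2: v_y = u_x = 2x + 5
Step 3: v = 2xy - 4x + 5y + C
Step 4: v(0,0) = 0 => C = 0
Step 5: v(2, -3) = -35

-35


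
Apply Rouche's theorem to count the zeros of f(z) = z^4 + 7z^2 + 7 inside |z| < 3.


Step 1: On |z| = 3 the three terms have sizes |z^4| = 3^4 = 81, |7z^2| = 7*3^2 = 63, |7| = 7
Step 2: The dominant term is g(z) = z^4; let h(z) = 7z^2 + 7 so f = g + h
Step 3: On |z| = 3: |g| = 81 and |h| <= 63 + 7 = 70
Step 4: Since 81 > 70, |h| < |g| on |z| = 3, so by Rouche f has the same number of zeros as g inside |z| < 3
Step 5: g(z) = z^4 has 4 zeros (all at the origin) inside |z| < 3. Answer = 4

4


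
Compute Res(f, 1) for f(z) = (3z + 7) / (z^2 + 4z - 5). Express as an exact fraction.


Step 1: Q(z) = z^2 + 4z - 5 = (z - 1)(z + 5)
Step 2: Q'(z) = 2z + 4
Step 3: Q'(1) = 6, P(1) = 10
Step 4: Res = P(1)/Q'(1) = 10/6 = 5/3

5/3


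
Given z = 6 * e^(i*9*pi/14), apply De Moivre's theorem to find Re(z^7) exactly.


Step 1: By De Moivre's theorem, z^7 = 6^7 * e^(i*7*9*pi/14) = 279936 * (cos(9*pi/2) + i*sin(9*pi/2))
Step 2: |z|^7 = 6^7 = 279936
Step 3: Reduce the angle mod 2*pi: 9*pi/2 - 4*pi = pi/2
Step 4: cos(pi/2) = 0
Step 5: Re(z^7) = 279936 * 0 = 0

0


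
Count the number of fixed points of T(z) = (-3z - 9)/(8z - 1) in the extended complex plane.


Step 1: Fixed points satisfy T(z) = z
Step 2: 8z^2 + 2z + 9 = 0
Step 3: Discriminant = 2^2 - 4*8*9 = -284
Step 4: Number of fixed points = 2

2


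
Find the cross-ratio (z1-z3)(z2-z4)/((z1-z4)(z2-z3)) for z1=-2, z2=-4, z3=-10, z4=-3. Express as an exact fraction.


Step 1: (z1-z3)(z2-z4) = 8 * (-1) = -8
Step 2: (z1-z4)(z2-z3) = 1 * 6 = 6
Step 3: Cross-ratio = -8/6 = -4/3

-4/3


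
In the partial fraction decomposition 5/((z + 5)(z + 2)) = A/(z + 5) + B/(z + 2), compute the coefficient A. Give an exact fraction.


Step 1: Multiply both sides by (z + 5) and set z = -5
Step 2: A = 5 / (-5 + 2)
Step 3: A = 5 / (-3)
Step 4: A = -5/3

-5/3


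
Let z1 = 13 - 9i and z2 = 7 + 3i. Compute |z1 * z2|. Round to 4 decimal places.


Step 1: |z1| = sqrt(13^2 + (-9)^2) = sqrt(250)
Step 2: |z2| = sqrt(7^2 + 3^2) = sqrt(58)
Step 3: |z1*z2| = |z1|*|z2| = sqrt(250) * sqrt(58) = sqrt(250 * 58) = sqrt(14500)
Step 4: = 120.4159

120.4159


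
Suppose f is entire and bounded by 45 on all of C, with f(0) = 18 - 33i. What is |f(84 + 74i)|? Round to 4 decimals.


Step 1: By Liouville's theorem, a bounded entire function is constant.
Step 2: f(z) = f(0) = 18 - 33i for all z.
Step 3: |f(w)| = |18 - 33i| = sqrt(324 + 1089)
Step 4: = 37.5899

37.5899


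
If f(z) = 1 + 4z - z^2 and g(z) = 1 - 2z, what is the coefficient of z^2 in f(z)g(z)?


Step 1: z^2 term in f*g comes from: (1)*(0) + (4z)*(-2z) + (-z^2)*(1)
Step 2: = 0 - 8 - 1
Step 3: = -9

-9


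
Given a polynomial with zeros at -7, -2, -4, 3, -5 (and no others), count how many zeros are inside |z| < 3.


Step 1: Check each root:
  z = -7: |-7| = 7 >= 3
  z = -2: |-2| = 2 < 3
  z = -4: |-4| = 4 >= 3
  z = 3: |3| = 3 >= 3
  z = -5: |-5| = 5 >= 3
Step 2: Count = 1

1


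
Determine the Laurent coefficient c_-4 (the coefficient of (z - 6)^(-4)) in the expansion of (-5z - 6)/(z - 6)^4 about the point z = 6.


Step 1: Write the numerator in powers of (z - 6): -5z - 6 = -5(z - 6) + (-5*6 - 6) = -5(z - 6) - 36
Step 2: Divide by (z - 6)^4: f(z) = -36(z - 6)^(-4) - 5(z - 6)^(-3)
Step 3: This finite sum is the Laurent series of f about z = 6.
Step 4: Coefficient of (z - 6)^(-4) = -5*6 - 6 = -36

-36


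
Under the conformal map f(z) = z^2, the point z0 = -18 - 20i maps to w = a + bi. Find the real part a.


Step 1: z0 = -18 - 20i
Step 2: z0^2 = (-18)^2 - (-20)^2 + 720i
Step 3: real part = 324 - 400 = -76

-76


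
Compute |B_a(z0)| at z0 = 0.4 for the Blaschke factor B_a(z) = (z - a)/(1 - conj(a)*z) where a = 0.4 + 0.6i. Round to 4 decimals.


Step 1: Numerator z0 - a = 0.4 - (0.4 + 0.6i) = 0 - 0.6i
Step 2: Denominator 1 - conj(a)*z0 = 1 - (0.4 - 0.6i)*0.4 = 0.84 + 0.24i
Step 3: |z0 - a|^2 = 0^2 + (-0.6)^2 = 0.36; |1 - conj(a)*z0|^2 = 0.84^2 + 0.24^2 = 0.7632
Step 4: |B_a(0.4)| = sqrt(0.36 / 0.7632) = sqrt(0.471698)
Step 5: = 0.6868

0.6868


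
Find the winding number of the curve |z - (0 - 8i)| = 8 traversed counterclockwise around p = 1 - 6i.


Step 1: Center c = (0, -8), radius = 8
Step 2: |p - c|^2 = 1^2 + 2^2 = 5
Step 3: r^2 = 64
Step 4: |p-c| < r so winding number = 1

1


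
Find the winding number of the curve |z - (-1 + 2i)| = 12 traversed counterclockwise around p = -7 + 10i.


Step 1: Center c = (-1, 2), radius = 12
Step 2: |p - c|^2 = (-6)^2 + 8^2 = 100
Step 3: r^2 = 144
Step 4: |p-c| < r so winding number = 1

1


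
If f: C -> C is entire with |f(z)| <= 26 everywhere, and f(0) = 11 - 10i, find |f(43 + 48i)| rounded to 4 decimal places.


Step 1: By Liouville's theorem, a bounded entire function is constant.
Step 2: f(z) = f(0) = 11 - 10i for all z.
Step 3: |f(w)| = |11 - 10i| = sqrt(121 + 100)
Step 4: = 14.8661

14.8661


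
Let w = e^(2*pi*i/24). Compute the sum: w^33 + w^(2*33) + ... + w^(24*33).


Step 1: The sum sum_{j=1}^{n} w^(k*j) equals n if n | k, else 0.
Step 2: Here n = 24, k = 33
Step 3: Does n divide k? 24 | 33 -> False
Step 4: Sum = 0

0


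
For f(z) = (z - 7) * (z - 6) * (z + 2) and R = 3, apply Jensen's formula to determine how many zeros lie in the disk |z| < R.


Jensen's formula: (1/2pi)*integral log|f(Re^it)|dt = log|f(0)| + sum_{|a_k|<R} log(R/|a_k|)
Step 1: f(0) = (-7) * (-6) * 2 = 84
Step 2: log|f(0)| = log|7| + log|6| + log|-2| = 4.4308
Step 3: Zeros inside |z| < 3: -2
Step 4: Jensen sum = log(3/2) = 0.4055
Step 5: n(R) = number of terms in the Jensen sum = count of zeros inside |z| < 3 = 1

1


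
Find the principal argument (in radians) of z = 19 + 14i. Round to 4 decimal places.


Step 1: z = 19 + 14i
Step 2: arg(z) = atan2(14, 19)
Step 3: arg(z) = 0.635

0.635


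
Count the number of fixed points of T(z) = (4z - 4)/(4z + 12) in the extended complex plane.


Step 1: Fixed points satisfy T(z) = z
Step 2: 4z^2 + 8z + 4 = 0
Step 3: Discriminant = 8^2 - 4*4*4 = 0
Step 4: Number of fixed points = 1

1


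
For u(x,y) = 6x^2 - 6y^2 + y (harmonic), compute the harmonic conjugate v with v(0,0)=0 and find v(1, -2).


Step 1: v_x = -u_y = 12y - 1
Step 2: v_y = u_x = 12x + 0
Step 3: v = 12xy - x + C
Step 4: v(0,0) = 0 => C = 0
Step 5: v(1, -2) = -25

-25


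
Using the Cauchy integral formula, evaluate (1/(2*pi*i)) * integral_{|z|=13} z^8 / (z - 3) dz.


Step 1: f(z) = z^8, a = 3 is inside |z| = 13
Step 2: By Cauchy integral formula: (1/(2pi*i)) * integral = f(a)
Step 3: f(3) = 3^8 = 6561

6561


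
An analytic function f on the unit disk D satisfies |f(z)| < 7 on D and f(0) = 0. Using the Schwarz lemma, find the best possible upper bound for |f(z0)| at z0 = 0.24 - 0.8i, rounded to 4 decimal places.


Step 1: g = f/7 maps D -> D with g(0) = 0, so by the Schwarz lemma |g(z)| <= |z|, i.e. |f(z)| <= 7|z|; this is sharp (f(z) = 7z).
Step 2: |z0|^2 = 0.24^2 + (-0.8)^2 = 0.6976
Step 3: |z0| = sqrt(0.6976) = 0.835225
Step 4: Best bound = 7 * |z0| = 7 * 0.835225 = 5.8466

5.8466


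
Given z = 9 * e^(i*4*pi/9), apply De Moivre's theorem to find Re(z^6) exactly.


Step 1: By De Moivre's theorem, z^6 = 9^6 * e^(i*6*4*pi/9) = 531441 * (cos(8*pi/3) + i*sin(8*pi/3))
Step 2: |z|^6 = 9^6 = 531441
Step 3: Reduce the angle mod 2*pi: 8*pi/3 - 2*pi = 2*pi/3
Step 4: cos(2*pi/3) = -1/2
Step 5: Re(z^6) = 531441 * (-1/2) = -531441/2

-531441/2


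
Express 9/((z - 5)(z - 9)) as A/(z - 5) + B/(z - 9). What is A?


Step 1: Multiply both sides by (z - 5) and set z = 5
Step 2: A = 9 / (5 - 9)
Step 3: A = 9 / (-4)
Step 4: A = -9/4

-9/4


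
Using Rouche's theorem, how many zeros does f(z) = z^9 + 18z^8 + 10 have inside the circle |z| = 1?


Step 1: On |z| = 1 the three terms have sizes |z^9| = 1^9 = 1, |18z^8| = 18*1^8 = 18, |10| = 10
Step 2: The dominant term is g(z) = 18z^8; let h(z) = z^9 + 10 so f = g + h
Step 3: On |z| = 1: |g| = 18 and |h| <= 1 + 10 = 11
Step 4: Since 18 > 11, |h| < |g| on |z| = 1, so by Rouche f has the same number of zeros as g inside |z| < 1
Step 5: g(z) = 18z^8 has 8 zeros (at the origin, multiplicity 8) inside |z| < 1. Answer = 8

8


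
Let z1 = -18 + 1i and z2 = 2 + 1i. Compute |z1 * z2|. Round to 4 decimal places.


Step 1: |z1| = sqrt((-18)^2 + 1^2) = sqrt(325)
Step 2: |z2| = sqrt(2^2 + 1^2) = sqrt(5)
Step 3: |z1*z2| = |z1|*|z2| = sqrt(325) * sqrt(5) = sqrt(325 * 5) = sqrt(1625)
Step 4: = 40.3113

40.3113


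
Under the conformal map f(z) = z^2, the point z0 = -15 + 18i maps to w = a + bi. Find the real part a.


Step 1: z0 = -15 + 18i
Step 2: z0^2 = (-15)^2 - 18^2 - 540i
Step 3: real part = 225 - 324 = -99

-99


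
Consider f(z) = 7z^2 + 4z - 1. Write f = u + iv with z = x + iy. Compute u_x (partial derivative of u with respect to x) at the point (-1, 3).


Step 1: f(z) = 7(x+iy)^2 + 4(x+iy) - 1
Step 2: u = 7(x^2 - y^2) + 4x - 1
Step 3: u_x = 14x + 4
Step 4: At (-1, 3): u_x = -14 + 4 = -10

-10


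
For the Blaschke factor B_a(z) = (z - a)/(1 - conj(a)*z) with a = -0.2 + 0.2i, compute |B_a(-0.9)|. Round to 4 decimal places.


Step 1: Numerator z0 - a = -0.9 - (-0.2 + 0.2i) = -0.7 - 0.2i
Step 2: Denominator 1 - conj(a)*z0 = 1 - (-0.2 - 0.2i)*(-0.9) = 0.82 - 0.18i
Step 3: |z0 - a|^2 = (-0.7)^2 + (-0.2)^2 = 0.53; |1 - conj(a)*z0|^2 = 0.82^2 + (-0.18)^2 = 0.7048
Step 4: |B_a(-0.9)| = sqrt(0.53 / 0.7048) = sqrt(0.751986)
Step 5: = 0.8672

0.8672


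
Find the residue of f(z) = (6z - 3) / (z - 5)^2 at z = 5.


Step 1: Pole of order 2 at z = 5
Step 2: Res = lim d/dz [(z - 5)^2 * f(z)] as z -> 5
Step 3: (z - 5)^2 * f(z) = 6z - 3
Step 4: d/dz[6z - 3] = 6

6


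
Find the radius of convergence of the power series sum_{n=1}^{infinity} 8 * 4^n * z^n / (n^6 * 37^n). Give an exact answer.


Step 1: General term a_n = 8 * 4^n / (n^6 * 37^n)
Step 2: By the root test, |a_n|^(1/n) = 8^(1/n) * 4 / (n^(6/n) * 37) -> 4/37 as n -> infinity (since 8^(1/n) -> 1 and n^(6/n) -> 1)
Step 3: R = 1/lim|a_n|^(1/n) = 37/4

37/4


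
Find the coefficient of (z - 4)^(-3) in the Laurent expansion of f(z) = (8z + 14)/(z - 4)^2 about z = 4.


Step 1: Write the numerator in powers of (z - 4): 8z + 14 = 8(z - 4) + (8*4 + 14) = 8(z - 4) + 46
Step 2: Divide by (z - 4)^2: f(z) = 46(z - 4)^(-2) + 8(z - 4)^(-1)
Step 3: This finite sum is the Laurent series of f about z = 4.
Step 4: Only the powers -2 and -1 appear, so the coefficient of (z - 4)^(-3) = 0

0


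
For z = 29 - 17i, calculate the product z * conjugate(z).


Step 1: conj(z) = 29 + 17i
Step 2: z * conj(z) = 29^2 + (-17)^2
Step 3: = 841 + 289 = 1130

1130


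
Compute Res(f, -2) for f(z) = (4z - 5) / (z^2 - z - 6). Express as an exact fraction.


Step 1: Q(z) = z^2 - z - 6 = (z + 2)(z - 3)
Step 2: Q'(z) = 2z - 1
Step 3: Q'(-2) = -5, P(-2) = -13
Step 4: Res = P(-2)/Q'(-2) = -13/(-5) = 13/5

13/5


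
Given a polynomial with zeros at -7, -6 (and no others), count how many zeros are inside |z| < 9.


Step 1: Check each root:
  z = -7: |-7| = 7 < 9
  z = -6: |-6| = 6 < 9
Step 2: Count = 2

2


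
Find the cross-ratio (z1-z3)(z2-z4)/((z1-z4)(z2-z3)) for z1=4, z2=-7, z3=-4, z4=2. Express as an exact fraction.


Step 1: (z1-z3)(z2-z4) = 8 * (-9) = -72
Step 2: (z1-z4)(z2-z3) = 2 * (-3) = -6
Step 3: Cross-ratio = 72/6 = 12

12


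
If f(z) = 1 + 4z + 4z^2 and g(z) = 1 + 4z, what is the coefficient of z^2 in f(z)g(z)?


Step 1: z^2 term in f*g comes from: (1)*(0) + (4z)*(4z) + (4z^2)*(1)
Step 2: = 0 + 16 + 4
Step 3: = 20

20


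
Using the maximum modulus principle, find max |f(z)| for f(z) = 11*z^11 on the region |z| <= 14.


Step 1: On |z| = 14, |f(z)| = 11 * |z|^11 = 11 * 14^11
Step 2: By maximum modulus principle, maximum is on boundary.
Step 3: Maximum = 11 * 4049565169664 = 44545216866304

44545216866304


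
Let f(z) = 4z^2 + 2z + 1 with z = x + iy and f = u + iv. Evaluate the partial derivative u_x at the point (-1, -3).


Step 1: f(z) = 4(x+iy)^2 + 2(x+iy) + 1
Step 2: u = 4(x^2 - y^2) + 2x + 1
Step 3: u_x = 8x + 2
Step 4: At (-1, -3): u_x = -8 + 2 = -6

-6


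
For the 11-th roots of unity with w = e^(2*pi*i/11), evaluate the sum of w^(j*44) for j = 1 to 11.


Step 1: The sum sum_{j=1}^{n} w^(k*j) equals n if n | k, else 0.
Step 2: Here n = 11, k = 44
Step 3: Does n divide k? 11 | 44 -> True
Step 4: Sum = 11

11


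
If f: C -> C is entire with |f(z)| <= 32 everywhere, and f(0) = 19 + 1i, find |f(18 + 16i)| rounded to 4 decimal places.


Step 1: By Liouville's theorem, a bounded entire function is constant.
Step 2: f(z) = f(0) = 19 + 1i for all z.
Step 3: |f(w)| = |19 + 1i| = sqrt(361 + 1)
Step 4: = 19.0263

19.0263


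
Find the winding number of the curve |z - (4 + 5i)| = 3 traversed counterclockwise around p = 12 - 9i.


Step 1: Center c = (4, 5), radius = 3
Step 2: |p - c|^2 = 8^2 + (-14)^2 = 260
Step 3: r^2 = 9
Step 4: |p-c| > r so winding number = 0

0


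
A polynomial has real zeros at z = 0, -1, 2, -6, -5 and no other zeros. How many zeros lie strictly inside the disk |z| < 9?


Step 1: Check each root:
  z = 0: |0| = 0 < 9
  z = -1: |-1| = 1 < 9
  z = 2: |2| = 2 < 9
  z = -6: |-6| = 6 < 9
  z = -5: |-5| = 5 < 9
Step 2: Count = 5

5


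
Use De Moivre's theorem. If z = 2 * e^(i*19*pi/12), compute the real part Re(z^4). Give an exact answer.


Step 1: By De Moivre's theorem, z^4 = 2^4 * e^(i*4*19*pi/12) = 16 * (cos(19*pi/3) + i*sin(19*pi/3))
Step 2: |z|^4 = 2^4 = 16
Step 3: Reduce the angle mod 2*pi: 19*pi/3 - 6*pi = pi/3
Step 4: cos(pi/3) = 1/2
Step 5: Re(z^4) = 16 * 1/2 = 8

8


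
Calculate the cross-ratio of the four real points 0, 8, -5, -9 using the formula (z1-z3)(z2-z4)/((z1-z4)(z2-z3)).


Step 1: (z1-z3)(z2-z4) = 5 * 17 = 85
Step 2: (z1-z4)(z2-z3) = 9 * 13 = 117
Step 3: Cross-ratio = 85/117 = 85/117

85/117


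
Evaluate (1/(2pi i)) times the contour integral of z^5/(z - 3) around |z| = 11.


Step 1: f(z) = z^5, a = 3 is inside |z| = 11
Step 2: By Cauchy integral formula: (1/(2pi*i)) * integral = f(a)
Step 3: f(3) = 3^5 = 243

243


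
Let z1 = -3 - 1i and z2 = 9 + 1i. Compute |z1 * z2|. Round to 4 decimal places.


Step 1: |z1| = sqrt((-3)^2 + (-1)^2) = sqrt(10)
Step 2: |z2| = sqrt(9^2 + 1^2) = sqrt(82)
Step 3: |z1*z2| = |z1|*|z2| = sqrt(10) * sqrt(82) = sqrt(10 * 82) = sqrt(820)
Step 4: = 28.6356

28.6356


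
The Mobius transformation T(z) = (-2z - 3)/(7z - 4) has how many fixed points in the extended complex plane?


Step 1: Fixed points satisfy T(z) = z
Step 2: 7z^2 - 2z + 3 = 0
Step 3: Discriminant = (-2)^2 - 4*7*3 = -80
Step 4: Number of fixed points = 2

2


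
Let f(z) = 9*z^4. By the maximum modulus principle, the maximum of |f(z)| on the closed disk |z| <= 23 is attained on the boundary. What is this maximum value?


Step 1: On |z| = 23, |f(z)| = 9 * |z|^4 = 9 * 23^4
Step 2: By maximum modulus principle, maximum is on boundary.
Step 3: Maximum = 9 * 279841 = 2518569

2518569


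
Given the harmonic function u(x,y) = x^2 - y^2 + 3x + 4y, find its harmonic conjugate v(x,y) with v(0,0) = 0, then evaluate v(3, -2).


Step 1: v_x = -u_y = 2y - 4
Step 2: v_y = u_x = 2x + 3
Step 3: v = 2xy - 4x + 3y + C
Step 4: v(0,0) = 0 => C = 0
Step 5: v(3, -2) = -30

-30


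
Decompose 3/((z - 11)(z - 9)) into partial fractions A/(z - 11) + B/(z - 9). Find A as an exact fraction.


Step 1: Multiply both sides by (z - 11) and set z = 11
Step 2: A = 3 / (11 - 9)
Step 3: A = 3 / 2
Step 4: A = 3/2

3/2


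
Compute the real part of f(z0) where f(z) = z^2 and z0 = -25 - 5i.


Step 1: z0 = -25 - 5i
Step 2: z0^2 = (-25)^2 - (-5)^2 + 250i
Step 3: real part = 625 - 25 = 600

600


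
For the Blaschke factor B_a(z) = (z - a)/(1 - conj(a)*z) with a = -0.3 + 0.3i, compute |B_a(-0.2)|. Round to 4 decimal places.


Step 1: Numerator z0 - a = -0.2 - (-0.3 + 0.3i) = 0.1 - 0.3i
Step 2: Denominator 1 - conj(a)*z0 = 1 - (-0.3 - 0.3i)*(-0.2) = 0.94 - 0.06i
Step 3: |z0 - a|^2 = 0.1^2 + (-0.3)^2 = 0.1; |1 - conj(a)*z0|^2 = 0.94^2 + (-0.06)^2 = 0.8872
Step 4: |B_a(-0.2)| = sqrt(0.1 / 0.8872) = sqrt(0.112714)
Step 5: = 0.3357

0.3357


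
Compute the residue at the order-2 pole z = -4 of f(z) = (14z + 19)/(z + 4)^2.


Step 1: Pole of order 2 at z = -4
Step 2: Res = lim d/dz [(z + 4)^2 * f(z)] as z -> -4
Step 3: (z + 4)^2 * f(z) = 14z + 19
Step 4: d/dz[14z + 19] = 14

14


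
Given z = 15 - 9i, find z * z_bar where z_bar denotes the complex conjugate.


Step 1: conj(z) = 15 + 9i
Step 2: z * conj(z) = 15^2 + (-9)^2
Step 3: = 225 + 81 = 306

306


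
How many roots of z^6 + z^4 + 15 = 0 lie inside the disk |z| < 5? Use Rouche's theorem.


Step 1: On |z| = 5 the three terms have sizes |z^6| = 5^6 = 15625, |z^4| = 5^4 = 625, |15| = 15
Step 2: The dominant term is g(z) = z^6; let h(z) = z^4 + 15 so f = g + h
Step 3: On |z| = 5: |g| = 15625 and |h| <= 625 + 15 = 640
Step 4: Since 15625 > 640, |h| < |g| on |z| = 5, so by Rouche f has the same number of zeros as g inside |z| < 5
Step 5: g(z) = z^6 has 6 zeros (all at the origin) inside |z| < 5. Answer = 6

6


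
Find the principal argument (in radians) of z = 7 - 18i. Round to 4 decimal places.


Step 1: z = 7 - 18i
Step 2: arg(z) = atan2(-18, 7)
Step 3: arg(z) = -1.1999

-1.1999


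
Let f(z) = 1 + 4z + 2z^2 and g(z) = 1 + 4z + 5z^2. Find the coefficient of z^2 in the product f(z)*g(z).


Step 1: z^2 term in f*g comes from: (1)*(5z^2) + (4z)*(4z) + (2z^2)*(1)
Step 2: = 5 + 16 + 2
Step 3: = 23

23


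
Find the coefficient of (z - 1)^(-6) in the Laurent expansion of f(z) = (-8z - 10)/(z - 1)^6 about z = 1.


Step 1: Write the numerator in powers of (z - 1): -8z - 10 = -8(z - 1) + (-8*1 - 10) = -8(z - 1) - 18
Step 2: Divide by (z - 1)^6: f(z) = -18(z - 1)^(-6) - 8(z - 1)^(-5)
Step 3: This finite sum is the Laurent series of f about z = 1.
Step 4: Coefficient of (z - 1)^(-6) = -8*1 - 10 = -18

-18


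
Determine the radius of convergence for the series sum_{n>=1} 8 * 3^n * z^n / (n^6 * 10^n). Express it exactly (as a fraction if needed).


Step 1: General term a_n = 8 * 3^n / (n^6 * 10^n)
Step 2: By the root test, |a_n|^(1/n) = 8^(1/n) * 3 / (n^(6/n) * 10) -> 3/10 as n -> infinity (since 8^(1/n) -> 1 and n^(6/n) -> 1)
Step 3: R = 1/lim|a_n|^(1/n) = 10/3

10/3


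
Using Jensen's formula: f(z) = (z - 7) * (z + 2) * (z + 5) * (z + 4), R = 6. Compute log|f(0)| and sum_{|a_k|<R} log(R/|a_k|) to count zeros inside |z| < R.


Jensen's formula: (1/2pi)*integral log|f(Re^it)|dt = log|f(0)| + sum_{|a_k|<R} log(R/|a_k|)
Step 1: f(0) = (-7) * 2 * 5 * 4 = -280
Step 2: log|f(0)| = log|7| + log|-2| + log|-5| + log|-4| = 5.6348
Step 3: Zeros inside |z| < 6: -2, -5, -4
Step 4: Jensen sum = log(6/2) + log(6/5) + log(6/4) = 1.6864
Step 5: n(R) = number of terms in the Jensen sum = count of zeros inside |z| < 6 = 3

3


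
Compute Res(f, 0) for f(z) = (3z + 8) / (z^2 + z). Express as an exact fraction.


Step 1: Q(z) = z^2 + z = (z)(z + 1)
Step 2: Q'(z) = 2z + 1
Step 3: Q'(0) = 1, P(0) = 8
Step 4: Res = P(0)/Q'(0) = 8/1 = 8

8


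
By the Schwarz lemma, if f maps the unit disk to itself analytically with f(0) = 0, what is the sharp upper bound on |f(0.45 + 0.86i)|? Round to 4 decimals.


Step 1: Schwarz lemma: if f: D -> D is analytic with f(0) = 0, then |f(z)| <= |z| for all z in D, and this is sharp (f(z) = z).
Step 2: |z0|^2 = 0.45^2 + 0.86^2 = 0.9421
Step 3: |z0| = sqrt(0.9421) = 0.970618
Step 4: Best bound = |z0| = 0.9706

0.9706


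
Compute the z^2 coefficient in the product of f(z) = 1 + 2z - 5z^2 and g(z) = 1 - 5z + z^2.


Step 1: z^2 term in f*g comes from: (1)*(z^2) + (2z)*(-5z) + (-5z^2)*(1)
Step 2: = 1 - 10 - 5
Step 3: = -14

-14


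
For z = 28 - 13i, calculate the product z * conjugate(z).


Step 1: conj(z) = 28 + 13i
Step 2: z * conj(z) = 28^2 + (-13)^2
Step 3: = 784 + 169 = 953

953


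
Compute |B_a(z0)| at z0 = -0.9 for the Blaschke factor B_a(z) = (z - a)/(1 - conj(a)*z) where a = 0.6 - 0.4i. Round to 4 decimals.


Step 1: Numerator z0 - a = -0.9 - (0.6 - 0.4i) = -1.5 + 0.4i
Step 2: Denominator 1 - conj(a)*z0 = 1 - (0.6 + 0.4i)*(-0.9) = 1.54 + 0.36i
Step 3: |z0 - a|^2 = (-1.5)^2 + 0.4^2 = 2.41; |1 - conj(a)*z0|^2 = 1.54^2 + 0.36^2 = 2.5012
Step 4: |B_a(-0.9)| = sqrt(2.41 / 2.5012) = sqrt(0.963538)
Step 5: = 0.9816

0.9816


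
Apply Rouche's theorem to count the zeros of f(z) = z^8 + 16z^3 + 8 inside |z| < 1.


Step 1: On |z| = 1 the three terms have sizes |z^8| = 1^8 = 1, |16z^3| = 16*1^3 = 16, |8| = 8
Step 2: The dominant term is g(z) = 16z^3; let h(z) = z^8 + 8 so f = g + h
Step 3: On |z| = 1: |g| = 16 and |h| <= 1 + 8 = 9
Step 4: Since 16 > 9, |h| < |g| on |z| = 1, so by Rouche f has the same number of zeros as g inside |z| < 1
Step 5: g(z) = 16z^3 has 3 zeros (at the origin, multiplicity 3) inside |z| < 1. Answer = 3

3


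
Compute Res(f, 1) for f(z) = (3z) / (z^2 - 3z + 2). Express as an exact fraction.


Step 1: Q(z) = z^2 - 3z + 2 = (z - 1)(z - 2)
Step 2: Q'(z) = 2z - 3
Step 3: Q'(1) = -1, P(1) = 3
Step 4: Res = P(1)/Q'(1) = 3/(-1) = -3

-3


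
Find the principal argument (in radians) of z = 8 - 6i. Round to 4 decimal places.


Step 1: z = 8 - 6i
Step 2: arg(z) = atan2(-6, 8)
Step 3: arg(z) = -0.6435

-0.6435


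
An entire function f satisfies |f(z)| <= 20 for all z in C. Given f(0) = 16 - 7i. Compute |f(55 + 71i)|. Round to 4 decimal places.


Step 1: By Liouville's theorem, a bounded entire function is constant.
Step 2: f(z) = f(0) = 16 - 7i for all z.
Step 3: |f(w)| = |16 - 7i| = sqrt(256 + 49)
Step 4: = 17.4642

17.4642


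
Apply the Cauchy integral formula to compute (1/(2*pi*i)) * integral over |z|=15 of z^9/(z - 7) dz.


Step 1: f(z) = z^9, a = 7 is inside |z| = 15
Step 2: By Cauchy integral formula: (1/(2pi*i)) * integral = f(a)
Step 3: f(7) = 7^9 = 40353607

40353607


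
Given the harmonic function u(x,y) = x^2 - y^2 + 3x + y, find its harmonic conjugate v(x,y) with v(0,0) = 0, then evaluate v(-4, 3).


Step 1: v_x = -u_y = 2y - 1
Step 2: v_y = u_x = 2x + 3
Step 3: v = 2xy - x + 3y + C
Step 4: v(0,0) = 0 => C = 0
Step 5: v(-4, 3) = -11

-11


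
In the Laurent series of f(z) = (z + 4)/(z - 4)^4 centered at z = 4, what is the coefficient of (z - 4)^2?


Step 1: Write the numerator in powers of (z - 4): z + 4 = (z - 4) + (1*4 + 4) = (z - 4) + 8
Step 2: Divide by (z - 4)^4: f(z) = 8(z - 4)^(-4) + (z - 4)^(-3)
Step 3: This finite sum is the Laurent series of f about z = 4.
Step 4: Only the powers -4 and -3 appear, so the coefficient of (z - 4)^2 = 0

0


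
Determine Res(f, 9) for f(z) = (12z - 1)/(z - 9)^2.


Step 1: Pole of order 2 at z = 9
Step 2: Res = lim d/dz [(z - 9)^2 * f(z)] as z -> 9
Step 3: (z - 9)^2 * f(z) = 12z - 1
Step 4: d/dz[12z - 1] = 12

12


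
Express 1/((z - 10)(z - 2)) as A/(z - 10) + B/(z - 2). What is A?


Step 1: Multiply both sides by (z - 10) and set z = 10
Step 2: A = 1 / (10 - 2)
Step 3: A = 1 / 8
Step 4: A = 1/8

1/8


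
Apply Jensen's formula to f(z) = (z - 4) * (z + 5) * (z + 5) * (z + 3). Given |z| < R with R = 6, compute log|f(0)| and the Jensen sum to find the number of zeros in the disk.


Jensen's formula: (1/2pi)*integral log|f(Re^it)|dt = log|f(0)| + sum_{|a_k|<R} log(R/|a_k|)
Step 1: f(0) = (-4) * 5 * 5 * 3 = -300
Step 2: log|f(0)| = log|4| + log|-5| + log|-5| + log|-3| = 5.7038
Step 3: Zeros inside |z| < 6: 4, -5, -5, -3
Step 4: Jensen sum = log(6/4) + log(6/5) + log(6/5) + log(6/3) = 1.4633
Step 5: n(R) = number of terms in the Jensen sum = count of zeros inside |z| < 6 = 4

4


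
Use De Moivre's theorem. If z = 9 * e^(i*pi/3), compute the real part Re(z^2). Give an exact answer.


Step 1: By De Moivre's theorem, z^2 = 9^2 * e^(i*2*pi/3) = 81 * (cos(2*pi/3) + i*sin(2*pi/3))
Step 2: |z|^2 = 9^2 = 81
Step 3: The angle 2*pi/3 already lies in [0, 2*pi)
Step 4: cos(2*pi/3) = -1/2
Step 5: Re(z^2) = 81 * (-1/2) = -81/2

-81/2


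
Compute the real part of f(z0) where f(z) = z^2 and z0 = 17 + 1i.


Step 1: z0 = 17 + 1i
Step 2: z0^2 = 17^2 - 1^2 + 34i
Step 3: real part = 289 - 1 = 288

288


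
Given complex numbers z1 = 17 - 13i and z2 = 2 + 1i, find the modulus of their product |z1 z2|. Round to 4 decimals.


Step 1: |z1| = sqrt(17^2 + (-13)^2) = sqrt(458)
Step 2: |z2| = sqrt(2^2 + 1^2) = sqrt(5)
Step 3: |z1*z2| = |z1|*|z2| = sqrt(458) * sqrt(5) = sqrt(458 * 5) = sqrt(2290)
Step 4: = 47.8539

47.8539


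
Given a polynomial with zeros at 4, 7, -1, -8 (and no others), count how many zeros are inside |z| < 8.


Step 1: Check each root:
  z = 4: |4| = 4 < 8
  z = 7: |7| = 7 < 8
  z = -1: |-1| = 1 < 8
  z = -8: |-8| = 8 >= 8
Step 2: Count = 3

3


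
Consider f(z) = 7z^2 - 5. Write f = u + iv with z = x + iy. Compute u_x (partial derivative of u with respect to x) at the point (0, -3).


Step 1: f(z) = 7(x+iy)^2 - 5
Step 2: u = 7(x^2 - y^2) - 5
Step 3: u_x = 14x + 0
Step 4: At (0, -3): u_x = 0 + 0 = 0

0


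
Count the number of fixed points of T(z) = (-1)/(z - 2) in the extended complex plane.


Step 1: Fixed points satisfy T(z) = z
Step 2: z^2 - 2z + 1 = 0
Step 3: Discriminant = (-2)^2 - 4*1*1 = 0
Step 4: Number of fixed points = 1

1


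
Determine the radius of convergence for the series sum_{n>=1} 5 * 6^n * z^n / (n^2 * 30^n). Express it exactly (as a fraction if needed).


Step 1: General term a_n = 5 * 6^n / (n^2 * 30^n)
Step 2: By the root test, |a_n|^(1/n) = 5^(1/n) * 6 / (n^(2/n) * 30) -> 6/30 as n -> infinity (since 5^(1/n) -> 1 and n^(2/n) -> 1)
Step 3: R = 1/lim|a_n|^(1/n) = 30/6 = 5

5


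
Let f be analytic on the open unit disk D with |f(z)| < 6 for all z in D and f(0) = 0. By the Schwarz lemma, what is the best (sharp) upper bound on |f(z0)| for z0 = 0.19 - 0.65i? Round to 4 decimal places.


Step 1: g = f/6 maps D -> D with g(0) = 0, so by the Schwarz lemma |g(z)| <= |z|, i.e. |f(z)| <= 6|z|; this is sharp (f(z) = 6z).
Step 2: |z0|^2 = 0.19^2 + (-0.65)^2 = 0.4586
Step 3: |z0| = sqrt(0.4586) = 0.6772
Step 4: Best bound = 6 * |z0| = 6 * 0.6772 = 4.0632

4.0632


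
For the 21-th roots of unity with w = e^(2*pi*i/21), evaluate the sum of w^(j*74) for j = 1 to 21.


Step 1: The sum sum_{j=1}^{n} w^(k*j) equals n if n | k, else 0.
Step 2: Here n = 21, k = 74
Step 3: Does n divide k? 21 | 74 -> False
Step 4: Sum = 0

0
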